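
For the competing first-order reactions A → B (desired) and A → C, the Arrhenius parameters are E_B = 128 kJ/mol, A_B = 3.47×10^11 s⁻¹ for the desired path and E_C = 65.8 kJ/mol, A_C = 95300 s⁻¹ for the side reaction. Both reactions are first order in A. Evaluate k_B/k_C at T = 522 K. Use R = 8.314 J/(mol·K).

2.17

With equal orders, S_{B/C} = k_B/k_C = (A_B/A_C)·exp[(E_C−E_B)/(RT)].
(E_C−E_B)/(RT) = (65.8−128)×10³/(8.314×522) = -62200/4340 = -14.33.
k_B/k_C = (3.47×10^11/95300)·exp(-14.33) = 3.641×10^6 × 5.966×10^-7 = 2.17.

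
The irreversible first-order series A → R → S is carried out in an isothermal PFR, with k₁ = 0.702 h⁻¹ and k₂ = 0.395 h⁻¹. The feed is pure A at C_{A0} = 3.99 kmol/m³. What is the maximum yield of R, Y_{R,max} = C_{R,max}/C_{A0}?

At the optimum, C_{R,max}/C_{A0} = (k₁/k₂)^[k₂/(k₂−k₁)].
= (0.702/0.395)^(0.395/(0.395−0.702)) = (1.777)^(-1.287) = 0.4772.

0.477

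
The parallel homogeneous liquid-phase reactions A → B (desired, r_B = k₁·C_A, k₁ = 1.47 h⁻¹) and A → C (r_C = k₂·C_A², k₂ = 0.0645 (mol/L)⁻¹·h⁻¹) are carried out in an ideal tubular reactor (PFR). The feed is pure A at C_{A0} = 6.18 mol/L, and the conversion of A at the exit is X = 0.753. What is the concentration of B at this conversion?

C_A = C_{A0}(1−X) = 1.526 mol/L.
Along a PFR/batch, dC_B/dC_A = −r_B/(r_B+r_C) = −k₁/(k₁+k₂·C_A).
Integrating from C_{A0} to C_A: C_B = (1.47/0.0645)·ln[(1.47+0.0645·6.18)/(1.47+0.0645·1.53)] = 22.79·ln(1.869/1.568) = 3.991 mol/L.

3.99 mol/L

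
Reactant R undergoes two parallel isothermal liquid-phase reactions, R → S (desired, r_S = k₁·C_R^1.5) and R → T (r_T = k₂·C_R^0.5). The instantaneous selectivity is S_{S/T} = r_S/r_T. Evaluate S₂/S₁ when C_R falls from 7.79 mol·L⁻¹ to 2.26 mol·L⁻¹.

S_{S/T} = (k₁/k₂)·C_R, so S₂/S₁ = (C_{R,2}/C_{R,1}).
= 2.26/7.79 = 0.290.

0.290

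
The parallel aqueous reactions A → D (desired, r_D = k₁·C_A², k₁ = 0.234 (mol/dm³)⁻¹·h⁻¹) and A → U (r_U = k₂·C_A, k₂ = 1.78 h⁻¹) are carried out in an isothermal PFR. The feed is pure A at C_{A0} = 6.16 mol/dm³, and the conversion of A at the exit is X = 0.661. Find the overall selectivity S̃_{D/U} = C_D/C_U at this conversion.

C_A = C_{A0}(1−X) = 2.088 mol/dm³.
Along a PFR/batch, dC_U/dC_A = −r_U/(r_D+r_U) = −k₂/(k₂+k₁·C_A).
Integrating from C_{A0} to C_A: C_U = (1.78/0.234)·ln[(1.78+0.234·6.16)/(1.78+0.234·2.09)] = 7.607·ln(3.221/2.269) = 2.667 mol/dm³.
Then C_D = (C_{A0}−C_A) − C_U = 4.072 − 2.667 = 1.404 mol/dm³.
S̃_{D/U} = C_D/C_U = 1.404/2.667 = 0.527.

0.527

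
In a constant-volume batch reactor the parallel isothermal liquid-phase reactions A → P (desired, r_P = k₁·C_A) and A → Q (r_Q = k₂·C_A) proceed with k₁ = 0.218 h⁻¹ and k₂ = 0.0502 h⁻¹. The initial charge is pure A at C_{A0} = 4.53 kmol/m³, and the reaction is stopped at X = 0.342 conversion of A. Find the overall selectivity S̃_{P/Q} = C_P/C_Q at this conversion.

4.34

C_A = C_{A0}(1−X) = 2.981 kmol/m³.
Both paths are first order in A, so the instantaneous fraction to P is constant: dC_P/d(−C_A) = k₁/(k₁+k₂) = 0.8128.
C_P = 0.8128·(C_{A0}−C_A) = 0.8128×1.549 = 1.26 kmol/m³.
C_Q = (C_{A0}−C_A)−C_P = 0.2900 kmol/m³; S̃_{P/Q} = 1.259/0.2900 = 4.34.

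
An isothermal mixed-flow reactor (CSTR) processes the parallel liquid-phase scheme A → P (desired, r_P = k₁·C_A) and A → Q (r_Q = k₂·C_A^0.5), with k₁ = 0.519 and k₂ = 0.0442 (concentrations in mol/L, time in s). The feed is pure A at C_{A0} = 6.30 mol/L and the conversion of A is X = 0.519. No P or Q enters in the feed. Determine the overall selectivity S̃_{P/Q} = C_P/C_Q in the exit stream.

Exit C_A = C_{A0}(1−X) = 6.30×0.481 = 3.030 mol/L.
A CSTR operates uniformly at the exit composition, giving r_P = 1.573 and r_Q = 0.07694 (each k·C_A^n at C_A = 3.030).
Overall selectivity = C_P/C_Q = r_Pτ/(r_Qτ) = r_P/r_Q = 20.4.

20.4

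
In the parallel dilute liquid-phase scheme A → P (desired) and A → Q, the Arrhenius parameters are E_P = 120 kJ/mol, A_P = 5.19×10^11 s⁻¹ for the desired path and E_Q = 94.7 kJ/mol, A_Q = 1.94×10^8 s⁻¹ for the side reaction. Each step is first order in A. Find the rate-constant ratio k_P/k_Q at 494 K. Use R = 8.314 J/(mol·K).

With equal orders, S_{P/Q} = k_P/k_Q = (A_P/A_Q)·exp[(E_Q−E_P)/(RT)].
(E_Q−E_P)/(RT) = (94.7−120)×10³/(8.314×494) = -25300/4107 = -6.160.
k_P/k_Q = (5.19×10^11/1.94×10^8)·exp(-6.160) = 2675 × 0.002112 = 5.65.

5.65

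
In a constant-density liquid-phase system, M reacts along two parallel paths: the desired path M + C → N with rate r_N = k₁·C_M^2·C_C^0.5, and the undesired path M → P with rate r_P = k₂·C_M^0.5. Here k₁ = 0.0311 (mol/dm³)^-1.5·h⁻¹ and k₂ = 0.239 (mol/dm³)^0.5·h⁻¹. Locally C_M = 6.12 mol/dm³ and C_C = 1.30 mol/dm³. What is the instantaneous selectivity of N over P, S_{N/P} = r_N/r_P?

S_{N/P} = r_N/r_P = (k₁·C_M^2·C_C^0.5)/(k₂·C_M^0.5) = (k₁/k₂)·C_M^1.5·C_C^0.5.
= (0.0311×6.120^2×1.300^0.5) / (0.239×6.120^0.5) = 1.328/0.5913 = 2.25.

2.25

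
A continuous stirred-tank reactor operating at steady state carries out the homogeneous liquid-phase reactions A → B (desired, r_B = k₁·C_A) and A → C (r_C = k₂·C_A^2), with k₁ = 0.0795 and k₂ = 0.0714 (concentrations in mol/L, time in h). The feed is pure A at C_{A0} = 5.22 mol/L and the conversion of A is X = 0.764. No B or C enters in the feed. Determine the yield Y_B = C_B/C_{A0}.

Exit C_A = C_{A0}(1−X) = 5.22×0.236 = 1.232 mol/L.
A CSTR operates uniformly at the exit composition, giving r_B = 0.09794 and r_C = 0.1084 (each k·C_A^n at C_A = 1.232).
Fraction of consumed A going to B: r_B/(r_B+r_C) = 0.4747.
C_B = 0.4747·C_{A0}·X = 0.4747×5.22×0.764 = 1.89 mol/L; Y_B = C_B/C_{A0} = 0.363.

0.363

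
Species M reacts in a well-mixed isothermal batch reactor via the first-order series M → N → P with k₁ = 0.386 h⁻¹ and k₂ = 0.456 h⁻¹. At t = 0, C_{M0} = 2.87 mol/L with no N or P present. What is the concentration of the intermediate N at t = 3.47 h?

For first-order series with pure M initially, C_N(t) = k₁C_{M0}/(k₂−k₁)·(e^(−k₁t) − e^(−k₂t)).
e^(−k₁t) = e^(−0.386×3.47) = e^(−1.339) = 0.2620; e^(−k₂t) = e^(−1.582) = 0.2055.
C_N = 0.386×2.87/(0.456−0.386) × (0.2620−0.2055) = 15.83×0.05650 = 0.8942 mol/L.

0.894 mol/L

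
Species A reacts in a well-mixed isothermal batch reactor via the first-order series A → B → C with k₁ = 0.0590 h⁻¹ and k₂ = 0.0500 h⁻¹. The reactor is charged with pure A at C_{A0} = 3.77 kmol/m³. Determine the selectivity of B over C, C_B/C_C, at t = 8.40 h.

4.06

The intermediate concentration in a first-order A→B→C sequence is C_B = k₁C_{A0}(e^(−k₁t) − e^(−k₂t))/(k₂−k₁).
e^(−k₁t) = e^(−0.0590×8.40) = e^(−0.4956) = 0.6092; e^(−k₂t) = e^(−0.4200) = 0.6570.
C_B = 0.0590×3.77/(0.0500−0.0590) × (0.6092−0.6570) = (-24.71)×(-0.04784) = 1.182 kmol/m³.
C_A = C_{A0}e^(−k₁t) = 2.297 kmol/m³, so C_C = C_{A0}−C_A−C_B = 0.2909 kmol/m³; C_B/C_C = 4.06.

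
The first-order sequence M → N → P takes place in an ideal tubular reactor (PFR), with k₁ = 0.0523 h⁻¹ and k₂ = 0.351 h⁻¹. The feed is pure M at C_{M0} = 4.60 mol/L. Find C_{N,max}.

For a first-order series the maximum intermediate yield is C_{N,max}/C_{M0} = (k₁/k₂)^[k₂/(k₂−k₁)].
= (0.0523/0.351)^(0.351/(0.351−0.0523)) = (0.1490)^(1.175) = 0.1068.
C_{N,max} = 0.1068×4.60 = 0.491 mol/L.

0.491 mol/L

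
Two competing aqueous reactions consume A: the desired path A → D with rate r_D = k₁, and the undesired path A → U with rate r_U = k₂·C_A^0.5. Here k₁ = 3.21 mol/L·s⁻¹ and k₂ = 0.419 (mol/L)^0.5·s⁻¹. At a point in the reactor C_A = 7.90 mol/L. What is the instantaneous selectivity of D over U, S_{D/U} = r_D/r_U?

S_{D/U} = r_D/r_U = (k₁)/(k₂·C_A^0.5) = (k₁/k₂)·C_A^-0.5.
= (3.21) / (0.419×7.900^0.5) = 3.210/1.178 = 2.73.
The undesired path is higher order in A, so low C_A (CSTR or dilute feed) favours D.

2.73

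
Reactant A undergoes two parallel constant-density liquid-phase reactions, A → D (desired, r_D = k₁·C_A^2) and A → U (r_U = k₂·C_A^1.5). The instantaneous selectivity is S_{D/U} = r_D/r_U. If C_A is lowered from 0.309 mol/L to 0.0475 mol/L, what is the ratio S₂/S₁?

0.392

S_{D/U} = (k₁/k₂)·C_A^0.5, so S₂/S₁ = (C_{A,2}/C_{A,1})^0.5.
= (0.0475/0.309)^0.5 = (0.1537)^0.5 = 0.392.
Selectivity toward D falls as C_A falls — high-concentration operation is favoured.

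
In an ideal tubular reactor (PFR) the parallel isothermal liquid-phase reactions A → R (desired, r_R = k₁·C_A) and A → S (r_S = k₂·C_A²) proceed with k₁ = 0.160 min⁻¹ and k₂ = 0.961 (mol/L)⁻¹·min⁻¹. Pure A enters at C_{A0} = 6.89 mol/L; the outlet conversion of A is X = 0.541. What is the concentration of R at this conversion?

0.125 mol/L

C_A = C_{A0}(1−X) = 3.163 mol/L.
Along a PFR/batch, dC_R/dC_A = −r_R/(r_R+r_S) = −k₁/(k₁+k₂·C_A).
Integrating from C_{A0} to C_A: C_R = (0.160/0.961)·ln[(0.160+0.961·6.89)/(0.160+0.961·3.16)] = 0.1665·ln(6.781/3.199) = 0.1251 mol/L.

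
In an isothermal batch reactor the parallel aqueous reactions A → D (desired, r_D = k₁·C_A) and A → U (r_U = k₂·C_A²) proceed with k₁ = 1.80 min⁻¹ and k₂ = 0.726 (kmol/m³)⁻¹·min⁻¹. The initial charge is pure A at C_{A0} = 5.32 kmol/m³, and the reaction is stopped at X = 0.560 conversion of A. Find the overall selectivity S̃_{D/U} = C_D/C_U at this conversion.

C_A = C_{A0}(1−X) = 2.341 kmol/m³.
Along a PFR/batch, dC_D/dC_A = −r_D/(r_D+r_U) = −k₁/(k₁+k₂·C_A).
Integrating from C_{A0} to C_A: C_D = (1.80/0.726)·ln[(1.80+0.726·5.32)/(1.80+0.726·2.34)] = 2.479·ln(5.662/3.499) = 1.193 kmol/m³.
C_U = (C_{A0}−C_A)−C_D = 1.786 kmol/m³; S̃_{D/U} = 1.193/1.786 = 0.668.

0.668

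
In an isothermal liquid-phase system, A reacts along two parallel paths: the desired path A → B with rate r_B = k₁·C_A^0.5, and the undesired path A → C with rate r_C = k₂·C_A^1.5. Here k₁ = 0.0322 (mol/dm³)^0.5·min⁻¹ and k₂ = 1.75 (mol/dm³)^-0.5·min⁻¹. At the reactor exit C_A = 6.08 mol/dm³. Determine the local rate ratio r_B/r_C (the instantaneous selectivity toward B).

S_{B/C} = r_B/r_C = (k₁·C_A^0.5)/(k₂·C_A^1.5) = (k₁/k₂)·C_A⁻¹.
= (0.0322×6.080^0.5) / (1.75×6.080^1.5) = 0.07940/26.24 = 0.00303.
The undesired path is higher order in A, so low C_A (CSTR or dilute feed) favours B.

0.00303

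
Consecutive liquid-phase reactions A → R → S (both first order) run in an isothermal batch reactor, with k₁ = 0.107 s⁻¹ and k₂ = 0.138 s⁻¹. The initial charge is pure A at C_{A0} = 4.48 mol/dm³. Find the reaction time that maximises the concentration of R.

For first-order series the maximum of C_R occurs at t_opt = ln(k₂/k₁)/(k₂−k₁).
= ln(0.138/0.107)/(0.138−0.107) = ln(1.290)/0.03100 = 0.2544/0.03100 = 8.21 s.

8.21 s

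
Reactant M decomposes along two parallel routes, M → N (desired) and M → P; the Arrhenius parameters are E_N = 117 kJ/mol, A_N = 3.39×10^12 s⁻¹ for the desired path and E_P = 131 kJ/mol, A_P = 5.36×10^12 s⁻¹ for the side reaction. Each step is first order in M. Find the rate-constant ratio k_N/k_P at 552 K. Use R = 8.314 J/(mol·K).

Since both paths have the same order in M, the concentration cancels and S_{N/P} = k_N/k_P = (A_N/A_P)·exp[(E_P−E_N)/(RT)].
(E_P−E_N)/(RT) = (131−117)×10³/(8.314×552) = 14000/4589 = 3.051.
k_N/k_P = (3.39×10^12/5.36×10^12)·exp(3.051) = 0.6325 × 21.13 = 13.4.
Since E_N < E_P, lowering the temperature improves selectivity toward N.

13.4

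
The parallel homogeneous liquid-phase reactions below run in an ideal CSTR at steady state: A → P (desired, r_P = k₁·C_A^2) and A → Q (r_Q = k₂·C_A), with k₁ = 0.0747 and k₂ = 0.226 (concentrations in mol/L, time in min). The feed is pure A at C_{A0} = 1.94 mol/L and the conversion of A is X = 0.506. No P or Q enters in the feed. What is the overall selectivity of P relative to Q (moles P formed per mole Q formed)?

Exit C_A = C_{A0}(1−X) = 1.94×0.494 = 0.9584 mol/L.
Rates in a CSTR are evaluated at the outlet concentration: r_P = 0.0747×0.9584^2 = 0.06861, r_Q = 0.226×0.9584 = 0.2166.
Overall selectivity = C_P/C_Q = r_Pτ/(r_Qτ) = r_P/r_Q = 0.317.

0.317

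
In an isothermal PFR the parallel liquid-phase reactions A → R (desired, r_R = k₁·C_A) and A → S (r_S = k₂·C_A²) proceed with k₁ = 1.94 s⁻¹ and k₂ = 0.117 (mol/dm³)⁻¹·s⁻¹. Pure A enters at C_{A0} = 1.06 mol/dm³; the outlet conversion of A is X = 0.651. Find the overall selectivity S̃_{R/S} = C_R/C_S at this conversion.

23.3

C_A = C_{A0}(1−X) = 0.3699 mol/dm³.
Along a PFR/batch, dC_R/dC_A = −r_R/(r_R+r_S) = −k₁/(k₁+k₂·C_A).
Integrating from C_{A0} to C_A: C_R = (1.94/0.117)·ln[(1.94+0.117·1.06)/(1.94+0.117·0.370)] = 16.58·ln(2.064/1.983) = 0.6616 mol/dm³.
C_S = (C_{A0}−C_A)−C_R = 0.02844 mol/dm³; S̃_{R/S} = 0.6616/0.02844 = 23.3.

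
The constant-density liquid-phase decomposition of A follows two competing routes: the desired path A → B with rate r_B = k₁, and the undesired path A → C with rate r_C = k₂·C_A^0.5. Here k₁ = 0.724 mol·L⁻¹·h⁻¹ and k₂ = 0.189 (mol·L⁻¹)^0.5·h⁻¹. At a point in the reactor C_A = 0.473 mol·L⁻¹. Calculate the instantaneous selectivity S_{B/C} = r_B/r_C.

5.57

S_{B/C} = r_B/r_C = (k₁)/(k₂·C_A^0.5) = (k₁/k₂)·C_A^-0.5.
= (0.724) / (0.189×0.4730^0.5) = 0.7240/0.1300 = 5.57.
The undesired path is higher order in A, so low C_A (CSTR or dilute feed) favours B.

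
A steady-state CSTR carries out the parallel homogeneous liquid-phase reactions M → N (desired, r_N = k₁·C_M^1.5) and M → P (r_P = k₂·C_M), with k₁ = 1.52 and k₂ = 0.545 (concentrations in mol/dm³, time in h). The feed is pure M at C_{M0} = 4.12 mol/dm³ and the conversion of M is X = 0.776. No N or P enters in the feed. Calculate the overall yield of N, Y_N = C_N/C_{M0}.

Exit C_M = C_{M0}(1−X) = 4.12×0.224 = 0.9229 mol/dm³.
A CSTR operates uniformly at the exit composition, giving r_N = 1.348 and r_P = 0.5030 (each k·C_M^n at C_M = 0.9229).
Fraction of consumed M going to N: r_N/(r_N+r_P) = 0.7282.
C_N = 0.7282·C_{M0}·X = 0.7282×4.12×0.776 = 2.33 mol/dm³; Y_N = C_N/C_{M0} = 0.565.

0.565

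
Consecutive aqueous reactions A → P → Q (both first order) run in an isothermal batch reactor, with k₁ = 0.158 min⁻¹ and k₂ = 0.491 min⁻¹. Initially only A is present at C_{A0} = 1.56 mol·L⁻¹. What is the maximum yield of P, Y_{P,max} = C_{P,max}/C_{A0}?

Evaluating C_P at t_opt = ln(k₂/k₁)/(k₂−k₁) gives C_{P,max}/C_{A0} = (k₁/k₂)^[k₂/(k₂−k₁)].
= (0.158/0.491)^(0.491/(0.491−0.158)) = (0.3218)^(1.474) = 0.1879.

0.188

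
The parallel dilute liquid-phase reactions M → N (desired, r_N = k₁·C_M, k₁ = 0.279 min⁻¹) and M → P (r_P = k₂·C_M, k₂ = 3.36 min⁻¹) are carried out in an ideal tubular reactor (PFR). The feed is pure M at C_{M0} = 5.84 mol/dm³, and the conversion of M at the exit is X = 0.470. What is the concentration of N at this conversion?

C_M = C_{M0}(1−X) = 3.095 mol/dm³.
Both paths are first order in M, so the instantaneous fraction to N is constant: dC_N/d(−C_M) = k₁/(k₁+k₂) = 0.07667.
C_N = 0.07667·(C_{M0}−C_M) = 0.07667×2.745 = 0.210 mol/dm³.

0.210 mol/dm³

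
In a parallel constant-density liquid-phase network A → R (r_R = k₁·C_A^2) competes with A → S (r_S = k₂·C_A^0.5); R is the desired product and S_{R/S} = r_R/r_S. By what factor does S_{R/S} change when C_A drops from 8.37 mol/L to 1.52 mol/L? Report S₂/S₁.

S_{R/S} = (k₁/k₂)·C_A^1.5, so S₂/S₁ = (C_{A,2}/C_{A,1})^1.5.
= (1.52/8.37)^1.5 = (0.1816)^1.5 = 0.0774.

0.0774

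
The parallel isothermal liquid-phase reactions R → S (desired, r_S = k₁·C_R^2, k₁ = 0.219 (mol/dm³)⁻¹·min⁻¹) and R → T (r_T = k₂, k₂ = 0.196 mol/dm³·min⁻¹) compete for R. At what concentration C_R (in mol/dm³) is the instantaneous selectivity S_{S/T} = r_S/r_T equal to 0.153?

0.370 mol/dm³

S_{S/T} = (k₁/k₂)·C_R^2 ⇒ C_R = (S·k₂/k₁)^(0.5).
= (0.153×0.196/0.219)^(0.5) = (0.1369)^(0.5) = 0.370 mol/dm³.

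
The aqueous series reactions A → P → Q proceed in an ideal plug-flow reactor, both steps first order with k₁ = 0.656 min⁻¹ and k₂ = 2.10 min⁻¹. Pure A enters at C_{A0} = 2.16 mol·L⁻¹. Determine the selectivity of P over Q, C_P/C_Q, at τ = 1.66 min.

0.265

The intermediate concentration in a first-order A→B→C sequence is C_P = k₁C_{A0}(e^(−k₁τ) − e^(−k₂τ))/(k₂−k₁).
e^(−k₁τ) = e^(−0.656×1.66) = e^(−1.089) = 0.3366; e^(−k₂τ) = e^(−3.486) = 0.03062.
C_P = 0.656×2.16/(2.10−0.656) × (0.3366−0.03062) = 0.9813×0.3059 = 0.3002 mol·L⁻¹.
C_A = C_{A0}e^(−k₁τ) = 0.7270 mol·L⁻¹, so C_Q = C_{A0}−C_A−C_P = 1.133 mol·L⁻¹; C_P/C_Q = 0.265.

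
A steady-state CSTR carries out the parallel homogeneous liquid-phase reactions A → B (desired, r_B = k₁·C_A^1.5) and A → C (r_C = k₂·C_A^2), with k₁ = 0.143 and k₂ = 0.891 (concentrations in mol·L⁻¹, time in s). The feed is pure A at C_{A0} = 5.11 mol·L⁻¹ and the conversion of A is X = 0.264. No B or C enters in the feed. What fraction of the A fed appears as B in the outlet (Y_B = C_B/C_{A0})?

Exit C_A = C_{A0}(1−X) = 5.11×0.736 = 3.761 mol·L⁻¹.
Rates in a CSTR are evaluated at the outlet concentration: r_B = 0.143×3.761^1.5 = 1.043, r_C = 0.891×3.761^2 = 12.60.
Fraction of consumed A going to B: r_B/(r_B+r_C) = 0.07643.
C_B = 0.07643·C_{A0}·X = 0.07643×5.11×0.264 = 0.103 mol·L⁻¹; Y_B = C_B/C_{A0} = 0.0202.

0.0202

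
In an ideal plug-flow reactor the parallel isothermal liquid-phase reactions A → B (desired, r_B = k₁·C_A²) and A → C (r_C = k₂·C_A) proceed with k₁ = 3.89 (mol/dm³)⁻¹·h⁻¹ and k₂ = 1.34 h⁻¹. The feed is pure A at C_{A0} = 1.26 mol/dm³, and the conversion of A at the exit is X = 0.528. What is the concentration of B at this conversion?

C_A = C_{A0}(1−X) = 0.5947 mol/dm³.
Along a PFR/batch, dC_C/dC_A = −r_C/(r_B+r_C) = −k₂/(k₂+k₁·C_A).
Integrating from C_{A0} to C_A: C_C = (1.34/3.89)·ln[(1.34+3.89·1.26)/(1.34+3.89·0.595)] = 0.3445·ln(6.241/3.653) = 0.1845 mol/dm³.
Then C_B = (C_{A0}−C_A) − C_C = 0.6653 − 0.1845 = 0.4808 mol/dm³.

0.481 mol/dm³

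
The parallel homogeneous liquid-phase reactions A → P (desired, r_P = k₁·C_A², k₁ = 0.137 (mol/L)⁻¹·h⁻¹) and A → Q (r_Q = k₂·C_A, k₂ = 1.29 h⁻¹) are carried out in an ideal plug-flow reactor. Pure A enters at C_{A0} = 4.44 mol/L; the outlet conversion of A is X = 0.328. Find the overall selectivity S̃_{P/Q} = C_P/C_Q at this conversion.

C_A = C_{A0}(1−X) = 2.984 mol/L.
Along a PFR/batch, dC_Q/dC_A = −r_Q/(r_P+r_Q) = −k₂/(k₂+k₁·C_A).
Integrating from C_{A0} to C_A: C_Q = (1.29/0.137)·ln[(1.29+0.137·4.44)/(1.29+0.137·2.98)] = 9.416·ln(1.898/1.699) = 1.046 mol/L.
Then C_P = (C_{A0}−C_A) − C_Q = 1.456 − 1.046 = 0.4107 mol/L.
S̃_{P/Q} = C_P/C_Q = 0.4107/1.046 = 0.393.

0.393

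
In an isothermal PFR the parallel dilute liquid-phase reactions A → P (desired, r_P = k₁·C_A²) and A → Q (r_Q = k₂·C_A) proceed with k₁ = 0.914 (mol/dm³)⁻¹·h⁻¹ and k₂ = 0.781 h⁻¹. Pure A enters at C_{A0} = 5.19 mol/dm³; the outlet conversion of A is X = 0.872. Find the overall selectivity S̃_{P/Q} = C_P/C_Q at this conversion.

C_A = C_{A0}(1−X) = 0.6643 mol/dm³.
Along a PFR/batch, dC_Q/dC_A = −r_Q/(r_P+r_Q) = −k₂/(k₂+k₁·C_A).
Integrating from C_{A0} to C_A: C_Q = (0.781/0.914)·ln[(0.781+0.914·5.19)/(0.781+0.914·0.664)] = 0.8545·ln(5.525/1.388) = 1.180 mol/dm³.
Then C_P = (C_{A0}−C_A) − C_Q = 4.526 − 1.180 = 3.345 mol/dm³.
S̃_{P/Q} = C_P/C_Q = 3.345/1.180 = 2.83.

2.83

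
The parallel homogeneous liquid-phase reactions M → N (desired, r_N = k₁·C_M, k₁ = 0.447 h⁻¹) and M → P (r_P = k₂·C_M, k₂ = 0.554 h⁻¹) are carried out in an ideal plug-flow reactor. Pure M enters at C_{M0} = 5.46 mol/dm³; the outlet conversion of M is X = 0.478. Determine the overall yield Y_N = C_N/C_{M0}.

0.213

C_M = C_{M0}(1−X) = 2.850 mol/dm³.
Both paths are first order in M, so the instantaneous fraction to N is constant: dC_N/d(−C_M) = k₁/(k₁+k₂) = 0.4466.
C_N = 0.4466·(C_{M0}−C_M) = 0.4466×2.610 = 1.17 mol/dm³.
Y_N = C_N/C_{M0} = 1.165/5.46 = 0.213.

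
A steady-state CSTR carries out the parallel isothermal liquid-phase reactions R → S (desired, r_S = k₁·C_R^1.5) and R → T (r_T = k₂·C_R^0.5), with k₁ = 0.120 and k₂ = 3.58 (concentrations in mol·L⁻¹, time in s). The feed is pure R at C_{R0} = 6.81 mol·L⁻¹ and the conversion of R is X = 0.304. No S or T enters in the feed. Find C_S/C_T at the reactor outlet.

Exit C_R = C_{R0}(1−X) = 6.81×0.696 = 4.740 mol·L⁻¹.
A CSTR operates uniformly at the exit composition, giving r_S = 1.238 and r_T = 7.794 (each k·C_R^n at C_R = 4.740).
Overall selectivity = C_S/C_T = r_Sτ/(r_Tτ) = r_S/r_T = 0.159.

0.159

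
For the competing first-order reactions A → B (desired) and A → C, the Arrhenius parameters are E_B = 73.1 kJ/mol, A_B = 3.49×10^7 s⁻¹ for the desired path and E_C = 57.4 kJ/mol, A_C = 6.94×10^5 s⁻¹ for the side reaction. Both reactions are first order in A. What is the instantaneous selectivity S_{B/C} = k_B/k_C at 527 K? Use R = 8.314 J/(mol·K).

With equal orders, S_{B/C} = k_B/k_C = (A_B/A_C)·exp[(E_C−E_B)/(RT)].
(E_C−E_B)/(RT) = (57.4−73.1)×10³/(8.314×527) = -15700/4381 = -3.583.
k_B/k_C = (3.49×10^7/6.94×10^5)·exp(-3.583) = 50.29 × 0.02778 = 1.40.
Since E_B > E_C, raising the temperature improves selectivity toward B.

1.40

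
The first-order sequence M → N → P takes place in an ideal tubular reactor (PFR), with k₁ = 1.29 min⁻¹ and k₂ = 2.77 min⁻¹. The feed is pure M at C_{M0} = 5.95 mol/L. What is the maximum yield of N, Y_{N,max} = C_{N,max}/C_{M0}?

For a first-order series the maximum intermediate yield is C_{N,max}/C_{M0} = (k₁/k₂)^[k₂/(k₂−k₁)].
= (1.29/2.77)^(2.77/(2.77−1.29)) = (0.4657)^(1.872) = 0.2392.

0.239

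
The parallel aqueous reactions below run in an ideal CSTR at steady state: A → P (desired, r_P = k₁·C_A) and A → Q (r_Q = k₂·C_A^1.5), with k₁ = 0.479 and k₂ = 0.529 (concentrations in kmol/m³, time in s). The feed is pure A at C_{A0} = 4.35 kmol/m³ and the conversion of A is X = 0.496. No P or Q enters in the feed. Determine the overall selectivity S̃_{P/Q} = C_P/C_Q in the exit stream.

0.612

Exit C_A = C_{A0}(1−X) = 4.35×0.504 = 2.192 kmol/m³.
Rates in a CSTR are evaluated at the outlet concentration: r_P = 0.479×2.192 = 1.050, r_Q = 0.529×2.192^1.5 = 1.717.
Overall selectivity = C_P/C_Q = r_Pτ/(r_Qτ) = r_P/r_Q = 0.612.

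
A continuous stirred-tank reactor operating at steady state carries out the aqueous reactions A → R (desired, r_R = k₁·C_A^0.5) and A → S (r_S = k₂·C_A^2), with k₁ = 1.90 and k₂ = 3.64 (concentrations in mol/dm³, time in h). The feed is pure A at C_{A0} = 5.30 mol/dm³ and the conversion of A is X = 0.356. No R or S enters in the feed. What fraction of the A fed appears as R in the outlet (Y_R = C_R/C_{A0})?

0.0272

Exit C_A = C_{A0}(1−X) = 5.30×0.644 = 3.413 mol/dm³.
In a CSTR the entire volume is at exit conditions, so r_R = 1.90×3.413^0.5 = 3.510 and r_S = 3.64×3.413^2 = 42.41.
Fraction of consumed A going to R: r_R/(r_R+r_S) = 0.07645.
C_R = 0.07645·C_{A0}·X = 0.07645×5.30×0.356 = 0.144 mol/dm³; Y_R = C_R/C_{A0} = 0.0272.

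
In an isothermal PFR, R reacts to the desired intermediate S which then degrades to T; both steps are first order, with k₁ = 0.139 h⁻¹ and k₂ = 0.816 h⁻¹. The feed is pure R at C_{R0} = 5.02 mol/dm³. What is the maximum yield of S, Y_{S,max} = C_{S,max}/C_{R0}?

0.118

At the optimum, C_{S,max}/C_{R0} = (k₁/k₂)^[k₂/(k₂−k₁)].
= (0.139/0.816)^(0.816/(0.816−0.139)) = (0.1703)^(1.205) = 0.1184.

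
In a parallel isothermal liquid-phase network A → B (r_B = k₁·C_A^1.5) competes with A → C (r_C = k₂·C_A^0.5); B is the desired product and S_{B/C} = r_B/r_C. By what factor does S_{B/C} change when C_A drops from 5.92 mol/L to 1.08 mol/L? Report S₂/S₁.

S_{B/C} = (k₁/k₂)·C_A, so S₂/S₁ = (C_{A,2}/C_{A,1}).
= 1.08/5.92 = 0.182.
Selectivity toward B falls as C_A falls — high-concentration operation is favoured.

0.182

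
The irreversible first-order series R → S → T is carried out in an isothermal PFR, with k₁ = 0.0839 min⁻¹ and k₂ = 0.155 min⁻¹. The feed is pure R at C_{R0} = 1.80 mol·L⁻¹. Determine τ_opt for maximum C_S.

For first-order series the maximum of C_S occurs at τ_opt = ln(k₂/k₁)/(k₂−k₁).
= ln(0.155/0.0839)/(0.155−0.0839) = ln(1.847)/0.07110 = 0.6138/0.07110 = 8.63 min.

8.63 min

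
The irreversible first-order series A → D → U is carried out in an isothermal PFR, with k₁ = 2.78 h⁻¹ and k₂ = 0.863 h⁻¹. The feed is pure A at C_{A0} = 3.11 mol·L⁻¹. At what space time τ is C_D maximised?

0.610 h

Setting dC_D/dτ = 0 gives τ_opt = ln(k₂/k₁)/(k₂−k₁).
= ln(0.863/2.78)/(0.863−2.78) = ln(0.3104)/-1.917 = -1.170/-1.917 = 0.610 h.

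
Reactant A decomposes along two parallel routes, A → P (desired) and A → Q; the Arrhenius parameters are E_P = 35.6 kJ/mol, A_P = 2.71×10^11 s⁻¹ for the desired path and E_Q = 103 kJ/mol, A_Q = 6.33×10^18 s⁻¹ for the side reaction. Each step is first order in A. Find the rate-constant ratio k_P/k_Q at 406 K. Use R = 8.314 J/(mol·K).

20.1

Since both paths have the same order in A, the concentration cancels and S_{P/Q} = k_P/k_Q = (A_P/A_Q)·exp[(E_Q−E_P)/(RT)].
(E_Q−E_P)/(RT) = (103−35.6)×10³/(8.314×406) = 67400/3375 = 19.97.
k_P/k_Q = (2.71×10^11/6.33×10^18)·exp(19.97) = 4.281×10^-8 × 4.697×10^8 = 20.1.
Since E_P < E_Q, lowering the temperature improves selectivity toward P.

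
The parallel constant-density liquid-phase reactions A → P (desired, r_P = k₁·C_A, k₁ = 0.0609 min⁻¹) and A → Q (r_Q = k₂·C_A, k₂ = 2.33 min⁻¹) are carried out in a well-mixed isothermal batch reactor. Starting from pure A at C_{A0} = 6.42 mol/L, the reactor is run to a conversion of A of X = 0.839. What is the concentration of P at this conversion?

C_A = C_{A0}(1−X) = 1.034 mol/L.
Both paths are first order in A, so the instantaneous fraction to P is constant: dC_P/d(−C_A) = k₁/(k₁+k₂) = 0.02547.
C_P = 0.02547·(C_{A0}−C_A) = 0.02547×5.386 = 0.137 mol/L.

0.137 mol/L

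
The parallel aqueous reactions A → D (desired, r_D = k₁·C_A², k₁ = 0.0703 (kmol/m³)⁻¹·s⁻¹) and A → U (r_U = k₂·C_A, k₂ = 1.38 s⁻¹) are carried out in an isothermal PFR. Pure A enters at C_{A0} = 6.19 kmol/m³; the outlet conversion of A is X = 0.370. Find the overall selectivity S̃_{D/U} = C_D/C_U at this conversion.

C_A = C_{A0}(1−X) = 3.900 kmol/m³.
Along a PFR/batch, dC_U/dC_A = −r_U/(r_D+r_U) = −k₂/(k₂+k₁·C_A).
Integrating from C_{A0} to C_A: C_U = (1.38/0.0703)·ln[(1.38+0.0703·6.19)/(1.38+0.0703·3.90)] = 19.63·ln(1.815/1.654) = 1.823 kmol/m³.
Then C_D = (C_{A0}−C_A) − C_U = 2.290 − 1.823 = 0.4669 kmol/m³.
S̃_{D/U} = C_D/C_U = 0.4669/1.823 = 0.256.

0.256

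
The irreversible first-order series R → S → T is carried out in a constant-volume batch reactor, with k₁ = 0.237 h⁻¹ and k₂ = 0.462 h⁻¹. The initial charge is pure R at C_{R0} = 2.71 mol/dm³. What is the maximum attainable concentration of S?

0.688 mol/dm³

Evaluating C_S at t_opt = ln(k₂/k₁)/(k₂−k₁) gives C_{S,max}/C_{R0} = (k₁/k₂)^[k₂/(k₂−k₁)].
= (0.237/0.462)^(0.462/(0.462−0.237)) = (0.5130)^(2.053) = 0.2540.
C_{S,max} = 0.2540×2.71 = 0.688 mol/dm³.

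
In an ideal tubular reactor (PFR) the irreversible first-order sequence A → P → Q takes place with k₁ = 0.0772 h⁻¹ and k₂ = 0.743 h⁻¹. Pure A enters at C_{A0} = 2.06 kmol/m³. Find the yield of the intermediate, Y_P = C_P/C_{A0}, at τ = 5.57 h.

The intermediate concentration in a first-order A→B→C sequence is C_P = k₁C_{A0}(e^(−k₁τ) − e^(−k₂τ))/(k₂−k₁).
e^(−k₁τ) = e^(−0.0772×5.57) = e^(−0.4300) = 0.6505; e^(−k₂τ) = e^(−4.139) = 0.01595.
C_P = 0.0772×2.06/(0.743−0.0772) × (0.6505−0.01595) = 0.2389×0.6346 = 0.1516 kmol/m³.
Y_P = C_P/C_{A0} = 0.1516/2.06 = 0.0736.

0.0736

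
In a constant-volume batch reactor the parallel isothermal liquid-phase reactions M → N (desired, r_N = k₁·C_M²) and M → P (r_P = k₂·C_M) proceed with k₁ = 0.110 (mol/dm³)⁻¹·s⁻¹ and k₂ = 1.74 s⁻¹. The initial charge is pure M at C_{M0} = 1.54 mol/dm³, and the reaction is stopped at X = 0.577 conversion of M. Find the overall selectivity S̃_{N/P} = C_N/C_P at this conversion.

0.0690

C_M = C_{M0}(1−X) = 0.6514 mol/dm³.
Along a PFR/batch, dC_P/dC_M = −r_P/(r_N+r_P) = −k₂/(k₂+k₁·C_M).
Integrating from C_{M0} to C_M: C_P = (1.74/0.110)·ln[(1.74+0.110·1.54)/(1.74+0.110·0.651)] = 15.82·ln(1.909/1.812) = 0.8312 mol/dm³.
Then C_N = (C_{M0}−C_M) − C_P = 0.8886 − 0.8312 = 0.05737 mol/dm³.
S̃_{N/P} = C_N/C_P = 0.05737/0.8312 = 0.0690.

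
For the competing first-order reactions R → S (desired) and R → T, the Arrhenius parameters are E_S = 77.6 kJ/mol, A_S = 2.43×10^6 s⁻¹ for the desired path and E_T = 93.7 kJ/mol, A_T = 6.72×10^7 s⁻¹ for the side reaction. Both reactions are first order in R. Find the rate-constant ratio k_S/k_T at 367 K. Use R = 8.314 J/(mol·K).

7.08

Since both paths have the same order in R, the concentration cancels and S_{S/T} = k_S/k_T = (A_S/A_T)·exp[(E_T−E_S)/(RT)].
(E_T−E_S)/(RT) = (93.7−77.6)×10³/(8.314×367) = 16100/3051 = 5.277.
k_S/k_T = (2.43×10^6/6.72×10^7)·exp(5.277) = 0.03616 × 195.7 = 7.08.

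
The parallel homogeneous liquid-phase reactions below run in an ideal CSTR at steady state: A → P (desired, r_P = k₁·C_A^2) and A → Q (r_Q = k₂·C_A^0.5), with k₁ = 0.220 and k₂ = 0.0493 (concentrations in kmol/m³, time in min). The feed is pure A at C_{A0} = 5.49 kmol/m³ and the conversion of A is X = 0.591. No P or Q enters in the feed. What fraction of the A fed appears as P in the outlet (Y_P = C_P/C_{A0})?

0.554

Exit C_A = C_{A0}(1−X) = 5.49×0.409 = 2.245 kmol/m³.
In a CSTR the entire volume is at exit conditions, so r_P = 0.220×2.245^2 = 1.109 and r_Q = 0.0493×2.245^0.5 = 0.07387.
Fraction of consumed A going to P: r_P/(r_P+r_Q) = 0.9376.
C_P = 0.9376·C_{A0}·X = 0.9376×5.49×0.591 = 3.04 kmol/m³; Y_P = C_P/C_{A0} = 0.554.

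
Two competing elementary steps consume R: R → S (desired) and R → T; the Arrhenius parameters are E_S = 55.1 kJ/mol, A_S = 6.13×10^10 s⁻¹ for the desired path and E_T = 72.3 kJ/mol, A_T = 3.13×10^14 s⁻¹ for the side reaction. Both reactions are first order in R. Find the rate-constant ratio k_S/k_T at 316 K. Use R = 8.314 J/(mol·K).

With equal orders, S_{S/T} = k_S/k_T = (A_S/A_T)·exp[(E_T−E_S)/(RT)].
(E_T−E_S)/(RT) = (72.3−55.1)×10³/(8.314×316) = 17200/2627 = 6.547.
k_S/k_T = (6.13×10^10/3.13×10^14)·exp(6.547) = 1.958×10^-4 × 697.0 = 0.137.
Since E_S < E_T, lowering the temperature improves selectivity toward S.

0.137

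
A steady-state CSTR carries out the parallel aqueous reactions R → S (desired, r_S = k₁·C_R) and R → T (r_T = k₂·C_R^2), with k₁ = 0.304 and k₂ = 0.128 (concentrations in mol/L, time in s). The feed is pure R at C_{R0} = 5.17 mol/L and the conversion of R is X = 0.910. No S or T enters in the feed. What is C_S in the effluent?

Exit C_R = C_{R0}(1−X) = 5.17×0.0900 = 0.4653 mol/L.
In a CSTR the entire volume is at exit conditions, so r_S = 0.304×0.4653 = 0.1415 and r_T = 0.128×0.4653^2 = 0.02771.
Fraction of consumed R going to S: r_S/(r_S+r_T) = 0.8362.
C_S = 0.8362·C_{R0}·X = 0.8362×5.17×0.910 = 3.93 mol/L.

3.93 mol/L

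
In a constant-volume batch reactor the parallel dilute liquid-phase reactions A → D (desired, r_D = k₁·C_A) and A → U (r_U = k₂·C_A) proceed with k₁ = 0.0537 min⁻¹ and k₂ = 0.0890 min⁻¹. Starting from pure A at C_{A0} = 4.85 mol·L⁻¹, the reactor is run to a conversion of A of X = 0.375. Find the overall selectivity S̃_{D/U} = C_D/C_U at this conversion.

0.603

C_A = C_{A0}(1−X) = 3.031 mol·L⁻¹.
Both paths are first order in A, so the instantaneous fraction to D is constant: dC_D/d(−C_A) = k₁/(k₁+k₂) = 0.3763.
C_D = 0.3763·(C_{A0}−C_A) = 0.3763×1.819 = 0.684 mol·L⁻¹.
C_U = (C_{A0}−C_A)−C_D = 1.134 mol·L⁻¹; S̃_{D/U} = 0.6844/1.134 = 0.603.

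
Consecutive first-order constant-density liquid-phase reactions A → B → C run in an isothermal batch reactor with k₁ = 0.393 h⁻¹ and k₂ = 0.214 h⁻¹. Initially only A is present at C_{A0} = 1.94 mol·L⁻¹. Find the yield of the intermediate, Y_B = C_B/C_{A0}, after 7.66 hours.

Solving the coupled first-order balances gives C_B(t) = [k₁/(k₂−k₁)]·C_{A0}·(e^(−k₁t) − e^(−k₂t)).
e^(−k₁t) = e^(−0.393×7.66) = e^(−3.010) = 0.04927; e^(−k₂t) = e^(−1.639) = 0.1941.
C_B = 0.393×1.94/(0.214−0.393) × (0.04927−0.1941) = (-4.259)×(-0.1449) = 0.6170 mol·L⁻¹.
Y_B = C_B/C_{A0} = 0.6170/1.94 = 0.318.

0.318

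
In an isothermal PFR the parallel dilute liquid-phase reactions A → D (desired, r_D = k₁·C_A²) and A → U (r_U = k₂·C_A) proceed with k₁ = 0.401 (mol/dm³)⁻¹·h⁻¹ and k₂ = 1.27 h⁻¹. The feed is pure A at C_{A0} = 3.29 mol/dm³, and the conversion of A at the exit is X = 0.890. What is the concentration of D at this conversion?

1.01 mol/dm³

C_A = C_{A0}(1−X) = 0.3619 mol/dm³.
Along a PFR/batch, dC_U/dC_A = −r_U/(r_D+r_U) = −k₂/(k₂+k₁·C_A).
Integrating from C_{A0} to C_A: C_U = (1.27/0.401)·ln[(1.27+0.401·3.29)/(1.27+0.401·0.362)] = 3.167·ln(2.589/1.415) = 1.913 mol/dm³.
Then C_D = (C_{A0}−C_A) − C_U = 2.928 − 1.913 = 1.015 mol/dm³.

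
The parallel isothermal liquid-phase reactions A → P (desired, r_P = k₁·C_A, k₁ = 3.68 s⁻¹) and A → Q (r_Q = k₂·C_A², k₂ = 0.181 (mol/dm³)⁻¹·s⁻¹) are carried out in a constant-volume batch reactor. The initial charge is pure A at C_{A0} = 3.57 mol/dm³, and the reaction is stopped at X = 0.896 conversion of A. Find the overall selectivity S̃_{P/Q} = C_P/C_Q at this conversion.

C_A = C_{A0}(1−X) = 0.3713 mol/dm³.
Along a PFR/batch, dC_P/dC_A = −r_P/(r_P+r_Q) = −k₁/(k₁+k₂·C_A).
Integrating from C_{A0} to C_A: C_P = (3.68/0.181)·ln[(3.68+0.181·3.57)/(3.68+0.181·0.371)] = 20.33·ln(4.326/3.747) = 2.921 mol/dm³.
C_Q = (C_{A0}−C_A)−C_P = 0.2776 mol/dm³; S̃_{P/Q} = 2.921/0.2776 = 10.5.

10.5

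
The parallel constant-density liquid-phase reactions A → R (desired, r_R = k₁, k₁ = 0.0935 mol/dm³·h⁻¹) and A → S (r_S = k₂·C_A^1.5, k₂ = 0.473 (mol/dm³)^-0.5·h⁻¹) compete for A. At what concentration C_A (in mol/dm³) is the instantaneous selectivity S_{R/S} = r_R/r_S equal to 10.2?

0.0721 mol/dm³

S_{R/S} = (k₁/k₂)·C_A^-1.5 ⇒ C_A = (S·k₂/k₁)^(1/(-1.5)).
= (10.2×0.473/0.0935)^(-0.6667) = (51.60)^(-0.6667) = 0.0721 mol/dm³.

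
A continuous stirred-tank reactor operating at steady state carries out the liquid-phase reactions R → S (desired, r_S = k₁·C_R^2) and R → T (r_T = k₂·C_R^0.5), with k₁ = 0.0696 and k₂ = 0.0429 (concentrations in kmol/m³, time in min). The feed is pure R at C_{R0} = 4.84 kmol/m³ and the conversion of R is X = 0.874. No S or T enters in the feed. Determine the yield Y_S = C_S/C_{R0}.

0.381

Exit C_R = C_{R0}(1−X) = 4.84×0.126 = 0.6098 kmol/m³.
In a CSTR the entire volume is at exit conditions, so r_S = 0.0696×0.6098^2 = 0.02588 and r_T = 0.0429×0.6098^0.5 = 0.03350.
Fraction of consumed R going to S: r_S/(r_S+r_T) = 0.4359.
C_S = 0.4359·C_{R0}·X = 0.4359×4.84×0.874 = 1.84 kmol/m³; Y_S = C_S/C_{R0} = 0.381.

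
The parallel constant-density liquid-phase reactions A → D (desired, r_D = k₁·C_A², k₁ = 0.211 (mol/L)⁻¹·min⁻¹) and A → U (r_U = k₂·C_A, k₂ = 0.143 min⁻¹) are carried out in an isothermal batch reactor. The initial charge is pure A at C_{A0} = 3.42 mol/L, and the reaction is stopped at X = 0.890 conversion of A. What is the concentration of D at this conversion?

2.12 mol/L

C_A = C_{A0}(1−X) = 0.3762 mol/L.
Along a PFR/batch, dC_U/dC_A = −r_U/(r_D+r_U) = −k₂/(k₂+k₁·C_A).
Integrating from C_{A0} to C_A: C_U = (0.143/0.211)·ln[(0.143+0.211·3.42)/(0.143+0.211·0.376)] = 0.6777·ln(0.8646/0.2224) = 0.9203 mol/L.
Then C_D = (C_{A0}−C_A) − C_U = 3.044 − 0.9203 = 2.124 mol/L.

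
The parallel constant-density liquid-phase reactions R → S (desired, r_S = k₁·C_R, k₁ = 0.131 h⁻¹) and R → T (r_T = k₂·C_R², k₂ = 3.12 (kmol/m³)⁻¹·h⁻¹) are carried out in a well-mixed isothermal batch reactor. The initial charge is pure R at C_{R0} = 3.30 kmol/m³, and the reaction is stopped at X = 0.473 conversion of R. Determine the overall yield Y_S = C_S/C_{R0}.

0.00801

C_R = C_{R0}(1−X) = 1.739 kmol/m³.
Along a PFR/batch, dC_S/dC_R = −r_S/(r_S+r_T) = −k₁/(k₁+k₂·C_R).
Integrating from C_{R0} to C_R: C_S = (0.131/3.12)·ln[(0.131+3.12·3.30)/(0.131+3.12·1.74)] = 0.04199·ln(10.43/5.557) = 0.02642 kmol/m³.
Y_S = C_S/C_{R0} = 0.02642/3.30 = 0.00801.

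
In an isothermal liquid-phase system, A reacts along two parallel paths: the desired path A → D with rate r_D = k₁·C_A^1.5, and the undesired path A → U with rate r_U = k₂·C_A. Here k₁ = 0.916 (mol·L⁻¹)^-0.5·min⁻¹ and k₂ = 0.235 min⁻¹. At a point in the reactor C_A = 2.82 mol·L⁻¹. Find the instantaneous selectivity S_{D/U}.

S_{D/U} = r_D/r_U = (k₁·C_A^1.5)/(k₂·C_A) = (k₁/k₂)·C_A^0.5.
= (0.916×2.820^1.5) / (0.235×2.820) = 4.338/0.6627 = 6.55.
Since the desired path is higher order in A, keeping C_A high (PFR or concentrated feed) favours D.

6.55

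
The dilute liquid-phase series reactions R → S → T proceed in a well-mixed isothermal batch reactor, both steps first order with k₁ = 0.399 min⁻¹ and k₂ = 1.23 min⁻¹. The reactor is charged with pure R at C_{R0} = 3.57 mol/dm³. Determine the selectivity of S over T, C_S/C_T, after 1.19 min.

0.985

For first-order series with pure R initially, C_S(t) = k₁C_{R0}/(k₂−k₁)·(e^(−k₁t) − e^(−k₂t)).
e^(−k₁t) = e^(−0.399×1.19) = e^(−0.4748) = 0.6220; e^(−k₂t) = e^(−1.464) = 0.2314.
C_S = 0.399×3.57/(1.23−0.399) × (0.6220−0.2314) = 1.714×0.3906 = 0.6696 mol/dm³.
C_R = C_{R0}e^(−k₁t) = 2.221 mol/dm³, so C_T = C_{R0}−C_R−C_S = 0.6799 mol/dm³; C_S/C_T = 0.985.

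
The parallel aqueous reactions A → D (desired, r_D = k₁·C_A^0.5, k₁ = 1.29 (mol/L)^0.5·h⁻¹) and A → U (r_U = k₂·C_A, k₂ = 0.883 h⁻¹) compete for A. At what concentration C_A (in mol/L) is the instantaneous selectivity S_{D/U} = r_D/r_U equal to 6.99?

0.0437 mol/L

S_{D/U} = (k₁/k₂)·C_A^-0.5 ⇒ C_A = (S·k₂/k₁)^(-2).
= (6.99×0.883/1.29)^(-2) = (4.785)^(-2) = 0.0437 mol/L.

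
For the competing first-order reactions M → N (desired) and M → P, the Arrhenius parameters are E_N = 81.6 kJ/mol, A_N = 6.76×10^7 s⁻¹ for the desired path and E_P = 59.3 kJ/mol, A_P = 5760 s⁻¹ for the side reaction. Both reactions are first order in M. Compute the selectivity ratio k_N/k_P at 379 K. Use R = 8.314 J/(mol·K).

9.91

Since both paths have the same order in M, the concentration cancels and S_{N/P} = k_N/k_P = (A_N/A_P)·exp[(E_P−E_N)/(RT)].
(E_P−E_N)/(RT) = (59.3−81.6)×10³/(8.314×379) = -22300/3151 = -7.077.
k_N/k_P = (6.76×10^7/5760)·exp(-7.077) = 11736 × 8.442×10^-4 = 9.91.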